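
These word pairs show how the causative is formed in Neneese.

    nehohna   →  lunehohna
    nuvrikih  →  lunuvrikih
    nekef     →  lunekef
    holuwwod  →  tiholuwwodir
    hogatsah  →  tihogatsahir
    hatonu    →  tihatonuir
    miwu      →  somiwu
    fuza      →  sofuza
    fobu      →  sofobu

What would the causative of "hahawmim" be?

nuvrikih and hogatsah both end in -h yet inflect differently (lunuvrikih, tihogatsahir), so the final letter is not what conditions the rule; the first letter is.
"hahawmim" begins with h-. The stems beginning with h- (holuwwod → tiholuwwodir, hogatsah → tihogatsahir, hatonu → tihatonuir) add ti- … -ir around the stem.
So hahawmim → tihahawmimir.

tihahawmimir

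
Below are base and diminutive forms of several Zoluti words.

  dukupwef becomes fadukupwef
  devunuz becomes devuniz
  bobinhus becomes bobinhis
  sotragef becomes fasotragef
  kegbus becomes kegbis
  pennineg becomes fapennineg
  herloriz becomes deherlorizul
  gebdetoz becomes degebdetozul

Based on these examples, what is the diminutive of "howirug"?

howirig

devunuz and gebdetoz both end in -z yet inflect differently (devuniz, degebdetozul), so the final letter is not what conditions the rule; the last vowel is.
"howirug" has last vowel 'u'. The stems whose last vowel is 'u' (bobinhus → bobinhis, devunuz → devuniz, kegbus → kegbis) change the last vowel to 'i'.
The other patterns: stems whose last vowel is 'e' add the prefix fa-; stems whose last vowel is 'i' or 'o' add de- … -ul around the stem.
So howirug → howirig.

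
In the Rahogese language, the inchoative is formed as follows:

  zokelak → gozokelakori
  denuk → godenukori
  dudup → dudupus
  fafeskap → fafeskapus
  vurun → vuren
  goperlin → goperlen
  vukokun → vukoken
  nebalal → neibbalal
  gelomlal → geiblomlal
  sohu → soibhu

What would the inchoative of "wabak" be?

denuk and dudup both have last vowel 'u' yet inflect differently (godenukori, dudupus), so the last vowel is not what conditions the rule; the final letter is.
"wabak" ends in -k. The stems ending in -k (zokelak → gozokelakori, denuk → godenukori) add go- … -ori around the stem.
The other patterns: stems ending in -p add -us; stems ending in -n change the last vowel to 'e'; stems ending in -l or -u insert -ib- after the first vowel.
So wabak → gowabakori.

gowabakori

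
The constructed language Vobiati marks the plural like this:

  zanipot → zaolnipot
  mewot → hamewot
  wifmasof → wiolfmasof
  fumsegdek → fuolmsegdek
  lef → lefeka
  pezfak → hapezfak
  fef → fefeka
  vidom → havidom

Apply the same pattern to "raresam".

raolresam

mewot and zanipot both end in -t yet inflect differently (hamewot, zaolnipot), so the final letter is not what conditions the rule; the number of vowels is.
"raresam" has 3 vowels. The stems with 3 vowels (zanipot → zaolnipot, fumsegdek → fuolmsegdek, wifmasof → wiolfmasof) insert -ol- after the first vowel.
The other patterns: stems with 1 vowel add -eka; stems with 2 vowels add the prefix ha-.
So raresam → raolresam.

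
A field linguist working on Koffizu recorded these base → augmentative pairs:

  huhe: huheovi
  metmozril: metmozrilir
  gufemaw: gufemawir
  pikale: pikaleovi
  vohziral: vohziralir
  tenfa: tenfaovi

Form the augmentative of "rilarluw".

rilarluwir

tenfa and vohziral both have last vowel 'a' yet inflect differently (tenfaovi, vohziralir), so the last vowel is not what conditions the rule; whether the stem ends in a vowel or a consonant is.
"rilarluw" ends in a consonant. The stems ending in a consonant (metmozril → metmozrilir, vohziral → vohziralir, gufemaw → gufemawir) add -ir.
The other pattern: stems ending in a vowel add -ovi.
So rilarluw → rilarluwir.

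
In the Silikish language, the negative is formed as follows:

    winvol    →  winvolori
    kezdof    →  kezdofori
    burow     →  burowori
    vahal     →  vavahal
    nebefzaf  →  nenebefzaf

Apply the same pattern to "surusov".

surusovori

"surusov" has last vowel 'o'. The stems whose last vowel is 'o' (winvol → winvolori, kezdof → kezdofori, burow → burowori) add -ori.
The other pattern: stems whose last vowel is 'a' repeat the first consonant+vowel as a prefix.
So surusov → surusovori.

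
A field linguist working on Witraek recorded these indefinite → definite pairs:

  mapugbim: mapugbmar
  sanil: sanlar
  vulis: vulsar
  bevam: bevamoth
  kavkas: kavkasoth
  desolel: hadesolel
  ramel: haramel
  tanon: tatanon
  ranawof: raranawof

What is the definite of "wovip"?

"wovip" has last vowel 'i'. The stems whose last vowel is 'i' (mapugbim → mapugbmar, sanil → sanlar, vulis → vulsar) delete the last vowel and add -ar.
The other patterns: stems whose last vowel is 'a' add -oth; stems whose last vowel is 'e' add the prefix ha-; stems whose last vowel is 'o' repeat the first consonant+vowel as a prefix.
So wovip → wovpar.

wovpar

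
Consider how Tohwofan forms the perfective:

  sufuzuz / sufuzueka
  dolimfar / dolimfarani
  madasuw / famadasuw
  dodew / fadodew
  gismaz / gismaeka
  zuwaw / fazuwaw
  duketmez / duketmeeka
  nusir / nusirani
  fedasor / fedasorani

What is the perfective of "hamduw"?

fahamduw

"hamduw" ends in -w. The stems ending in -w (dodew → fadodew, madasuw → famadasuw, zuwaw → fazuwaw) add the prefix fa-.
So hamduw → fahamduw.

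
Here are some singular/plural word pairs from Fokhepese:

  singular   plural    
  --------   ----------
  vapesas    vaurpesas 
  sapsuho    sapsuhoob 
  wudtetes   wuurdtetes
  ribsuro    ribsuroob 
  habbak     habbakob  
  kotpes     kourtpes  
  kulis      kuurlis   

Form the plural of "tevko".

"tevko" ends in -o. The stems ending in -o (sapsuho → sapsuhoob, ribsuro → ribsuroob) add -ob.
The other pattern: stems ending in -s insert -ur- after the first vowel.
So tevko → tevkoob.

tevkoob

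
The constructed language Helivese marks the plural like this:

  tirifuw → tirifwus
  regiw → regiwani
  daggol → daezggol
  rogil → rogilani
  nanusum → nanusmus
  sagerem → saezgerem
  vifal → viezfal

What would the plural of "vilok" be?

regiw and tirifuw both end in -w yet inflect differently (regiwani, tirifwus), so the final letter is not what conditions the rule; the last vowel is.
"vilok" has last vowel 'o'. The one such stem in the data (daggol → daezggol) inserts -ez- after the first vowel (as do vifal, sagerem), so the same rule applies.
So vilok → viezlok.

viezlok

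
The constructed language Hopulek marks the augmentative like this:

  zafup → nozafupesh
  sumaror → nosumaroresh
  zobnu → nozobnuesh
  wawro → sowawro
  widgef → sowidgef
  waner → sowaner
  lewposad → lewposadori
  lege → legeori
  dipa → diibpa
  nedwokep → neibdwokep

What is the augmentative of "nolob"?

noiblob

sumaror and waner both end in -r yet inflect differently (nosumaroresh, sowaner), so the final letter is not what conditions the rule; the first letter is.
"nolob" begins with n-. The one such stem in the data (nedwokep → neibdwokep) inserts -ib- after the first vowel (as does dipa), so the same rule applies.
The other patterns: stems beginning with s- or z- add no- … -esh around the stem; stems beginning with w- add the prefix so-; stems beginning with l- add -ori.
So nolob → noiblob.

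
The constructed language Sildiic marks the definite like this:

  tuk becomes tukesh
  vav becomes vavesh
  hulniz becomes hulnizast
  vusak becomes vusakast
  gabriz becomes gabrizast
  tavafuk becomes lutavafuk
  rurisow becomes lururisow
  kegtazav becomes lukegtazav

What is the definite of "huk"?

"huk" has 1 vowel. The stems with 1 vowel (tuk → tukesh, vav → vavesh) add -esh.
The other patterns: stems with 2 vowels add -ast; stems with 3 vowels add the prefix lu-.
So huk → hukesh.

hukesh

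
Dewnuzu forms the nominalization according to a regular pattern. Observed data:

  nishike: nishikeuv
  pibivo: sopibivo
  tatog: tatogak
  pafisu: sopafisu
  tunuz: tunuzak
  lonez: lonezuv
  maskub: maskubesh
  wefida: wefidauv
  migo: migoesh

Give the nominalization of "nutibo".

migo and pibivo both end in -o yet inflect differently (migoesh, sopibivo), so the final letter is not what conditions the rule; the first letter is.
"nutibo" begins with n-. The one such stem in the data (nishike → nishikeuv) adds -uv, so the same rule applies.
So nutibo → nutibouv.

nutibouv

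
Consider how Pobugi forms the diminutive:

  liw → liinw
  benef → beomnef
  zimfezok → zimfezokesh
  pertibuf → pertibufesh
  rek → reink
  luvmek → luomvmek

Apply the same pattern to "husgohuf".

rek and luvmek both end in -k yet inflect differently (reink, luomvmek), so the final letter is not what conditions the rule; the number of vowels is.
"husgohuf" has 3 vowels. The stems with 3 vowels (pertibuf → pertibufesh, zimfezok → zimfezokesh) add -esh.
So husgohuf → husgohufesh.

husgohufesh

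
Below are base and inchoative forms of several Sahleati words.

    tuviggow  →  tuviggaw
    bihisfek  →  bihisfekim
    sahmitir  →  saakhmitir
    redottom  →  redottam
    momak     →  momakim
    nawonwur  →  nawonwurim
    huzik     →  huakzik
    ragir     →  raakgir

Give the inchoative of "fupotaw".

"fupotaw" has last vowel 'a'. The one such stem in the data (momak → momakim) adds -im, so the same rule applies.
The other patterns: stems whose last vowel is 'i' insert -ak- after the first vowel; stems whose last vowel is 'o' change the last vowel to 'a'.
So fupotaw → fupotawim.

fupotawim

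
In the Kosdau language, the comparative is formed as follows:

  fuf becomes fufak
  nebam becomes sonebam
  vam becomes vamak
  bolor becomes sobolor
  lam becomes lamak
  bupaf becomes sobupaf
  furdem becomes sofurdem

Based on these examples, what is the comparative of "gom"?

gomak

fuf and bupaf both end in -f yet inflect differently (fufak, sobupaf), so the final letter is not what conditions the rule; the number of vowels is.
"gom" has 1 vowel. The stems with 1 vowel (lam → lamak, vam → vamak, fuf → fufak) add -ak.
The other pattern: stems with 2 vowels add the prefix so-.
So gom → gomak.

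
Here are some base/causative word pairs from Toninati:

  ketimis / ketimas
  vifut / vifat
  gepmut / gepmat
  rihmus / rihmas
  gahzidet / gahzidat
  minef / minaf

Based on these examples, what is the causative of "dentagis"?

dentagas

Every pair shown (ketimis → ketimas, vifut → vifat, gepmut → gepmat, …) follows the same rule: change the last vowel to 'a'.
So dentagis → dentagas.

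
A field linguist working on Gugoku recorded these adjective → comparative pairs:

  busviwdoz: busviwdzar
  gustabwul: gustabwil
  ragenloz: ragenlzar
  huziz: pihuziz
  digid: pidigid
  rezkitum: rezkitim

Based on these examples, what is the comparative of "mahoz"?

mahzar

ragenloz and huziz both end in -z yet inflect differently (ragenlzar, pihuziz), so the final letter is not what conditions the rule; the last vowel is.
"mahoz" has last vowel 'o'. The stems whose last vowel is 'o' (ragenloz → ragenlzar, busviwdoz → busviwdzar) delete the last vowel and add -ar.
So mahoz → mahzar.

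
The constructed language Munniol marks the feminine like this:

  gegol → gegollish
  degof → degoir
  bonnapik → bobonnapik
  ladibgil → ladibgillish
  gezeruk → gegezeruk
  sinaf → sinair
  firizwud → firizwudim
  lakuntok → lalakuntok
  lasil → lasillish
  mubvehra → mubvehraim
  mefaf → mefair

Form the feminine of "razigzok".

degof and gegol both have last vowel 'o' yet inflect differently (degoir, gegollish), so the last vowel is not what conditions the rule; the final letter is.
"razigzok" ends in -k. The stems ending in -k (bonnapik → bobonnapik, lakuntok → lalakuntok, gezeruk → gegezeruk) repeat the first consonant+vowel as a prefix.
So razigzok → rarazigzok.

rarazigzok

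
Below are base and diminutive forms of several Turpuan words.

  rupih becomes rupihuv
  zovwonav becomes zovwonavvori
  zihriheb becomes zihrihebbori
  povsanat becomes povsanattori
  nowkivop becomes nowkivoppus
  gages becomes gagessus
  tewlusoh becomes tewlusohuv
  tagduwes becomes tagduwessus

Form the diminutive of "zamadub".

tewlusoh and nowkivop both have last vowel 'o' yet inflect differently (tewlusohuv, nowkivoppus), so the last vowel is not what conditions the rule; the final letter is.
"zamadub" ends in -b. The one such stem in the data (zihriheb → zihrihebbori) doubles the final consonant and adds -ori (as do povsanat, zovwonav), so the same rule applies.
The other patterns: stems ending in -h add -uv; stems ending in -p or -s double the final consonant and add -us.
So zamadub → zamadubbori.

zamadubbori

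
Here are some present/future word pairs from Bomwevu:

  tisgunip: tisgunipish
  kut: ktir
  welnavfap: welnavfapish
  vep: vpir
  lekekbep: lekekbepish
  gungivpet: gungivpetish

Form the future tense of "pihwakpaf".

gungivpet and kut both end in -t yet inflect differently (gungivpetish, ktir), so the final letter is not what conditions the rule; the number of vowels is.
"pihwakpaf" has 3 vowels. The stems with 3 vowels (lekekbep → lekekbepish, welnavfap → welnavfapish, gungivpet → gungivpetish) add -ish.
The other pattern: stems with 1 vowel delete the last vowel and add -ir.
So pihwakpaf → pihwakpafish.

pihwakpafish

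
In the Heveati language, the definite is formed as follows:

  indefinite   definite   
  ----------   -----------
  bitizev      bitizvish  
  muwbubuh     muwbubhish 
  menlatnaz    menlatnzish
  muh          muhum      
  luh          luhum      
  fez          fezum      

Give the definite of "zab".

zabum

muwbubuh and muh both end in -h yet inflect differently (muwbubhish, muhum), so the final letter is not what conditions the rule; the number of vowels is.
"zab" has 1 vowel. The stems with 1 vowel (muh → muhum, luh → luhum, fez → fezum) add -um.
The other pattern: stems with 3 vowels delete the last vowel and add -ish.
So zab → zabum.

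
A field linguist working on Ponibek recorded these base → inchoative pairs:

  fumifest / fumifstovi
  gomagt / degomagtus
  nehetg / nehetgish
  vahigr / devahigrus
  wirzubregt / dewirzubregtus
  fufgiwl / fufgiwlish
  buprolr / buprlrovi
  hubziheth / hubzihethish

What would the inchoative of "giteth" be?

vahigr and buprolr both end in -r yet inflect differently (devahigrus, buprlrovi), so the final letter is not what conditions the rule; the second-to-last letter is.
"giteth" has second-to-last letter 't'. The stems whose second-to-last letter is 't' (hubziheth → hubzihethish, nehetg → nehetgish) add -ish.
The other patterns: stems whose second-to-last letter is 'g' add de- … -us around the stem; stems whose second-to-last letter is 'l' or 's' delete the last vowel and add -ovi.
So giteth → gitethish.

gitethish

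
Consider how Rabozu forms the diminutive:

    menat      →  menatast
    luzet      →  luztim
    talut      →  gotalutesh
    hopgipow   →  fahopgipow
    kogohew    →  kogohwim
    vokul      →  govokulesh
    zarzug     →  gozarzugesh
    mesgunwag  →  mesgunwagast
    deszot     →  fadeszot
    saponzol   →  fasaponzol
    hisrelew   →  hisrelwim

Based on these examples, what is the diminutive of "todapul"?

gotodapulesh

"todapul" has last vowel 'u'. The stems whose last vowel is 'u' (vokul → govokulesh, zarzug → gozarzugesh, talut → gotalutesh) add go- … -esh around the stem.
So todapul → gotodapulesh.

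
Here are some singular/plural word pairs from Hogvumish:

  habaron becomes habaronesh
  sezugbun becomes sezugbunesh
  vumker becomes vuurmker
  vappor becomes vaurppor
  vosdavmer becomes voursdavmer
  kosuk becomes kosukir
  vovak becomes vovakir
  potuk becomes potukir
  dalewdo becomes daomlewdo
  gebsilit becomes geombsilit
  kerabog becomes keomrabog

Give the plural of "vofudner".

"vofudner" ends in -r. The stems ending in -r (vumker → vuurmker, vappor → vaurppor, vosdavmer → voursdavmer) insert -ur- after the first vowel.
So vofudner → vourfudner.

vourfudner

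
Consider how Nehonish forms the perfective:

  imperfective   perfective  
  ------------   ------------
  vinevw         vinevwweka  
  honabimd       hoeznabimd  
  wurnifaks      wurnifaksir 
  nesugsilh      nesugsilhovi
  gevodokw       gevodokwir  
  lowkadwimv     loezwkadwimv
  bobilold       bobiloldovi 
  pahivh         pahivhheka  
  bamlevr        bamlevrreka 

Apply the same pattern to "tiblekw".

pahivh and nesugsilh both end in -h yet inflect differently (pahivhheka, nesugsilhovi), so the final letter is not what conditions the rule; the second-to-last letter is.
"tiblekw" has second-to-last letter 'k'. The stems whose second-to-last letter is 'k' (wurnifaks → wurnifaksir, gevodokw → gevodokwir) add -ir.
So tiblekw → tiblekwir.

tiblekwir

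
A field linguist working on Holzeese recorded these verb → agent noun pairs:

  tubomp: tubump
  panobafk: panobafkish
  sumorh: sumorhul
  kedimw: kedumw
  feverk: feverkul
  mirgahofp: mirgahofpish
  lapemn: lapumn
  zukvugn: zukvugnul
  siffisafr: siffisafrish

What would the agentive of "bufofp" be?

"bufofp" has second-to-last letter 'f'. The stems whose second-to-last letter is 'f' (panobafk → panobafkish, siffisafr → siffisafrish, mirgahofp → mirgahofpish) add -ish.
The other patterns: stems whose second-to-last letter is 'm' change the last vowel to 'u'; stems whose second-to-last letter is 'g' or 'r' add -ul.
So bufofp → bufofpish.

bufofpish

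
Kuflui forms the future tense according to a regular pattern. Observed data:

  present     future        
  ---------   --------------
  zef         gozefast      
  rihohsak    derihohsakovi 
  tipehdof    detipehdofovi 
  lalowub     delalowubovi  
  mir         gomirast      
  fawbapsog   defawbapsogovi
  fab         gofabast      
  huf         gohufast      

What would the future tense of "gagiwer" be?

degagiwerovi

"gagiwer" has 3 vowels. The stems with 3 vowels (lalowub → delalowubovi, rihohsak → derihohsakovi, tipehdof → detipehdofovi) add de- … -ovi around the stem.
The other pattern: stems with 1 vowel add go- … -ast around the stem.
So gagiwer → degagiwerovi.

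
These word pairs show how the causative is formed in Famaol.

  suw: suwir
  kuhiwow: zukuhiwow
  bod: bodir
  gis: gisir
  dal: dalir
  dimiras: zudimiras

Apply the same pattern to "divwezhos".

zudivwezhos

gis and dimiras both end in -s yet inflect differently (gisir, zudimiras), so the final letter is not what conditions the rule; the number of vowels is.
"divwezhos" has 3 vowels. The stems with 3 vowels (dimiras → zudimiras, kuhiwow → zukuhiwow) add the prefix zu-.
The other pattern: stems with 1 vowel add -ir.
So divwezhos → zudivwezhos.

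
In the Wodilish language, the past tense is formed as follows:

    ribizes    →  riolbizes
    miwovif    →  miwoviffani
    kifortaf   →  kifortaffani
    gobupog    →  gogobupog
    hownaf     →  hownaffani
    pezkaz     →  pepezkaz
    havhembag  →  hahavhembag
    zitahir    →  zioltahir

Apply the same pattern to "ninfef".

ninfeffani

zitahir and miwovif both have last vowel 'i' yet inflect differently (zioltahir, miwoviffani), so the last vowel is not what conditions the rule; the final letter is.
"ninfef" ends in -f. The stems ending in -f (kifortaf → kifortaffani, hownaf → hownaffani, miwovif → miwoviffani) double the final consonant and add -ani.
The other patterns: stems ending in -r or -s insert -ol- after the first vowel; stems ending in -g or -z repeat the first consonant+vowel as a prefix.
So ninfef → ninfeffani.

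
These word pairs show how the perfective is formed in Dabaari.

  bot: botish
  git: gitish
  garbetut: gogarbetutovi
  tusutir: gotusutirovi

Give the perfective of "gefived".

gogefivedovi

bot and garbetut both end in -t yet inflect differently (botish, gogarbetutovi), so the final letter is not what conditions the rule; the number of vowels is.
"gefived" has 3 vowels. The stems with 3 vowels (tusutir → gotusutirovi, garbetut → gogarbetutovi) add go- … -ovi around the stem.
So gefived → gogefivedovi.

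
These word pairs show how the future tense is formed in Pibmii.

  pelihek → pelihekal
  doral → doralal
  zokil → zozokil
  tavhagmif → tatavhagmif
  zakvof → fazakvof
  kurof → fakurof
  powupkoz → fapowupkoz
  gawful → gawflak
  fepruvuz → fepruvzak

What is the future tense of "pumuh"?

pumhak

"pumuh" has last vowel 'u'. The stems whose last vowel is 'u' (gawful → gawflak, fepruvuz → fepruvzak) delete the last vowel and add -ak.
The other patterns: stems whose last vowel is 'a' or 'e' add -al; stems whose last vowel is 'i' repeat the first consonant+vowel as a prefix; stems whose last vowel is 'o' add the prefix fa-.
So pumuh → pumhak.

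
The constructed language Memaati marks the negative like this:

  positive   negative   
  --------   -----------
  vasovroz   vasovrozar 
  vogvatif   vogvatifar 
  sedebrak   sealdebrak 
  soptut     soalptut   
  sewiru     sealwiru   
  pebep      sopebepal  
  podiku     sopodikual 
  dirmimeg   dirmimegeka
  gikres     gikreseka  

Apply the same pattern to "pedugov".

sewiru and podiku both end in -u yet inflect differently (sealwiru, sopodikual), so the final letter is not what conditions the rule; the first letter is.
"pedugov" begins with p-. The stems beginning with p- (pebep → sopebepal, podiku → sopodikual) add so- … -al around the stem.
So pedugov → sopedugoval.

sopedugoval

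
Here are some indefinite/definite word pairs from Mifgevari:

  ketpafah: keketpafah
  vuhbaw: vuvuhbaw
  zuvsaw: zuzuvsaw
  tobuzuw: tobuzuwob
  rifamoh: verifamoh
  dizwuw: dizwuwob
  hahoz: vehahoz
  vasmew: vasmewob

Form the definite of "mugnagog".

ketpafah and rifamoh both end in -h yet inflect differently (keketpafah, verifamoh), so the final letter is not what conditions the rule; the last vowel is.
"mugnagog" has last vowel 'o'. The stems whose last vowel is 'o' (hahoz → vehahoz, rifamoh → verifamoh) add the prefix ve-.
The other patterns: stems whose last vowel is 'a' repeat the first consonant+vowel as a prefix; stems whose last vowel is 'e' or 'u' add -ob.
So mugnagog → vemugnagog.

vemugnagog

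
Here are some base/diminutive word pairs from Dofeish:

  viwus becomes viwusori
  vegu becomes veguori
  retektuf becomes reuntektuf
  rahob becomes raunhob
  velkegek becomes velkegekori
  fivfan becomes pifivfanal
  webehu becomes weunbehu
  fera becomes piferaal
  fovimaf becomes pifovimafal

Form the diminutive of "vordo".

vordoori

"vordo" begins with v-. The stems beginning with v- (viwus → viwusori, velkegek → velkegekori, vegu → veguori) add -ori.
So vordo → vordoori.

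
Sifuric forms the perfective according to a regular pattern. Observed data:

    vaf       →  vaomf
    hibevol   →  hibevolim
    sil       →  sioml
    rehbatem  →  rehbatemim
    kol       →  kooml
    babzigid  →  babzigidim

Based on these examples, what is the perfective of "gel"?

hibevol and kol both end in -l yet inflect differently (hibevolim, kooml), so the final letter is not what conditions the rule; the number of vowels is.
"gel" has 1 vowel. The stems with 1 vowel (kol → kooml, sil → sioml, vaf → vaomf) insert -om- after the first vowel.
So gel → geoml.

geoml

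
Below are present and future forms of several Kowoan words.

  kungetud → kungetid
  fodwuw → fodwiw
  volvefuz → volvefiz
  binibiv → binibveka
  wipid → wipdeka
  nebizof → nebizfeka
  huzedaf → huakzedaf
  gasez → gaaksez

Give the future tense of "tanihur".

tanihir

kungetud and wipid both end in -d yet inflect differently (kungetid, wipdeka), so the final letter is not what conditions the rule; the last vowel is.
"tanihur" has last vowel 'u'. The stems whose last vowel is 'u' (kungetud → kungetid, fodwuw → fodwiw, volvefuz → volvefiz) change the last vowel to 'i'.
The other patterns: stems whose last vowel is 'i' or 'o' delete the last vowel and add -eka; stems whose last vowel is 'a' or 'e' insert -ak- after the first vowel.
So tanihur → tanihir.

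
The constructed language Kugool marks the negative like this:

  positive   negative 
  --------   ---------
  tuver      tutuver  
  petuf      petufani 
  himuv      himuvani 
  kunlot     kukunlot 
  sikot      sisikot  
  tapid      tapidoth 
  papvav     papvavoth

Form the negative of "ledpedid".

ledpedidoth

himuv and papvav both end in -v yet inflect differently (himuvani, papvavoth), so the final letter is not what conditions the rule; the last vowel is.
"ledpedid" has last vowel 'i'. The one such stem in the data (tapid → tapidoth) adds -oth, so the same rule applies.
The other patterns: stems whose last vowel is 'e' or 'o' repeat the first consonant+vowel as a prefix; stems whose last vowel is 'u' add -ani.
So ledpedid → ledpedidoth.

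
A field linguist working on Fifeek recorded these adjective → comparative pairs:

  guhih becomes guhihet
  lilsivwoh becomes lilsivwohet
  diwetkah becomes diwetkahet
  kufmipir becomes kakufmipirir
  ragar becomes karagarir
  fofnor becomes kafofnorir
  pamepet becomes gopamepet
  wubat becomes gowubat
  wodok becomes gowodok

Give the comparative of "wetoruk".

"wetoruk" ends in -k. The one such stem in the data (wodok → gowodok) adds the prefix go-, so the same rule applies.
The other patterns: stems ending in -h add -et; stems ending in -r add ka- … -ir around the stem.
So wetoruk → gowetoruk.

gowetoruk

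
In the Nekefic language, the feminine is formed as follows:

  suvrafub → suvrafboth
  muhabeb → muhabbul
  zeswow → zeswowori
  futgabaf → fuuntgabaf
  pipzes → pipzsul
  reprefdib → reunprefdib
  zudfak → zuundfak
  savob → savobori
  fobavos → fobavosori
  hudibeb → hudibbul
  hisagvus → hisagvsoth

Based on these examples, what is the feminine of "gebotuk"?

pipzes and hisagvus both end in -s yet inflect differently (pipzsul, hisagvsoth), so the final letter is not what conditions the rule; the last vowel is.
"gebotuk" has last vowel 'u'. The stems whose last vowel is 'u' (hisagvus → hisagvsoth, suvrafub → suvrafboth) delete the last vowel and add -oth.
The other patterns: stems whose last vowel is 'e' delete the last vowel and add -ul; stems whose last vowel is 'o' add -ori; stems whose last vowel is 'a' or 'i' insert -un- after the first vowel.
So gebotuk → gebotkoth.

gebotkoth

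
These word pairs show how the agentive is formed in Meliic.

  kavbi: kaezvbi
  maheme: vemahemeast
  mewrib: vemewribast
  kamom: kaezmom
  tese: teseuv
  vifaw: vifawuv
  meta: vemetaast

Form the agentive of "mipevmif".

vemipevmifast

"mipevmif" begins with m-. The stems beginning with m- (meta → vemetaast, mewrib → vemewribast, maheme → vemahemeast) add ve- … -ast around the stem.
The other patterns: stems beginning with k- insert -ez- after the first vowel; stems beginning with t- or v- add -uv.
So mipevmif → vemipevmifast.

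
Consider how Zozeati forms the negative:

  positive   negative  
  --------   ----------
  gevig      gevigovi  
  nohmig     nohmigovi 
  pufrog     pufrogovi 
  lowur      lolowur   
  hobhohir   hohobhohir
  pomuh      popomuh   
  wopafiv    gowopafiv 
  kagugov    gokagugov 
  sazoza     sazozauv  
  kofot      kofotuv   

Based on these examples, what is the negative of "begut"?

gevig and hobhohir both have last vowel 'i' yet inflect differently (gevigovi, hohobhohir), so the last vowel is not what conditions the rule; the final letter is.
"begut" ends in -t. The one such stem in the data (kofot → kofotuv) adds -uv, so the same rule applies.
The other patterns: stems ending in -g add -ovi; stems ending in -h or -r repeat the first consonant+vowel as a prefix; stems ending in -v add the prefix go-.
So begut → begutuv.

begutuv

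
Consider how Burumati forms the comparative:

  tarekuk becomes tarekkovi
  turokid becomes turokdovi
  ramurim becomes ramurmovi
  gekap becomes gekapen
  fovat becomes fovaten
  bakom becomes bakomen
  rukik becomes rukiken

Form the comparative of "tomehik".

"tomehik" has 3 vowels. The stems with 3 vowels (tarekuk → tarekkovi, turokid → turokdovi, ramurim → ramurmovi) delete the last vowel and add -ovi.
The other pattern: stems with 2 vowels add -en.
So tomehik → tomehkovi.

tomehkovi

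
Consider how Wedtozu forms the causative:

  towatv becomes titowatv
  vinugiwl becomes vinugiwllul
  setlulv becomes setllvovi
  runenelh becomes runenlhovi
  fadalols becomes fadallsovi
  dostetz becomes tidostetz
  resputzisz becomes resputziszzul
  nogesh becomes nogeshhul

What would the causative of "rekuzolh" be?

"rekuzolh" has second-to-last letter 'l'. The stems whose second-to-last letter is 'l' (setlulv → setllvovi, runenelh → runenlhovi, fadalols → fadallsovi) delete the last vowel and add -ovi.
The other patterns: stems whose second-to-last letter is 't' add the prefix ti-; stems whose second-to-last letter is 's' or 'w' double the final consonant and add -ul.
So rekuzolh → rekuzlhovi.

rekuzlhovi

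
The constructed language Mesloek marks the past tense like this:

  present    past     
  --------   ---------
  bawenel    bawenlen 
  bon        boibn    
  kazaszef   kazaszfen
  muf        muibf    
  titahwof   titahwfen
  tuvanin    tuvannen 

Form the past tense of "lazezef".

lazezfen

"lazezef" has 3 vowels. The stems with 3 vowels (kazaszef → kazaszfen, bawenel → bawenlen, tuvanin → tuvannen) delete the last vowel and add -en.
The other pattern: stems with 1 vowel insert -ib- after the first vowel.
So lazezef → lazezfen.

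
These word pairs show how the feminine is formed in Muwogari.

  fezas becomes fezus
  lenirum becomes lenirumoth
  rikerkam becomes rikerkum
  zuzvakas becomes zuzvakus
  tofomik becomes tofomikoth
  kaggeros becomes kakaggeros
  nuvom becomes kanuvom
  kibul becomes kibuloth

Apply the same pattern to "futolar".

"futolar" has last vowel 'a'. The stems whose last vowel is 'a' (fezas → fezus, zuzvakas → zuzvakus, rikerkam → rikerkum) change the last vowel to 'u'.
The other patterns: stems whose last vowel is 'i' or 'u' add -oth; stems whose last vowel is 'o' add the prefix ka-.
So futolar → futolur.

futolur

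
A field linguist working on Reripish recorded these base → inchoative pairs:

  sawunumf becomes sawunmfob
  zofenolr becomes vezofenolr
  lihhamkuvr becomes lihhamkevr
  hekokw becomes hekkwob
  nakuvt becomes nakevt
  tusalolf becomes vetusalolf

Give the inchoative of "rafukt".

sawunumf and tusalolf both end in -f yet inflect differently (sawunmfob, vetusalolf), so the final letter is not what conditions the rule; the second-to-last letter is.
"rafukt" has second-to-last letter 'k'. The one such stem in the data (hekokw → hekkwob) deletes the last vowel and adds -ob (as does sawunumf), so the same rule applies.
The other patterns: stems whose second-to-last letter is 'l' add the prefix ve-; stems whose second-to-last letter is 'v' change the last vowel to 'e'.
So rafukt → rafktob.

rafktob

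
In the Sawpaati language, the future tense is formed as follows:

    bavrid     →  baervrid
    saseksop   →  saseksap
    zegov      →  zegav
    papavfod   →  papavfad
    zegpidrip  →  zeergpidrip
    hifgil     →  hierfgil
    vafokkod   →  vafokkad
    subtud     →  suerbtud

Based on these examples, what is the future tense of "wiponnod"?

papavfod and bavrid both end in -d yet inflect differently (papavfad, baervrid), so the final letter is not what conditions the rule; the last vowel is.
"wiponnod" has last vowel 'o'. The stems whose last vowel is 'o' (papavfod → papavfad, zegov → zegav, saseksop → saseksap) change the last vowel to 'a'.
So wiponnod → wiponnad.

wiponnad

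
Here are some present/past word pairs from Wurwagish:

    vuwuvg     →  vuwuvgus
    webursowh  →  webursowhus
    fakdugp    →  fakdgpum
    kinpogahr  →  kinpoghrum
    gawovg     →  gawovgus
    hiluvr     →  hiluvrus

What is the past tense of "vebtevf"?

vebtevfus

hiluvr and kinpogahr both end in -r yet inflect differently (hiluvrus, kinpoghrum), so the final letter is not what conditions the rule; the second-to-last letter is.
"vebtevf" has second-to-last letter 'v'. The stems whose second-to-last letter is 'v' (hiluvr → hiluvrus, vuwuvg → vuwuvgus, gawovg → gawovgus) add -us.
The other pattern: stems whose second-to-last letter is 'g' or 'h' delete the last vowel and add -um.
So vebtevf → vebtevfus.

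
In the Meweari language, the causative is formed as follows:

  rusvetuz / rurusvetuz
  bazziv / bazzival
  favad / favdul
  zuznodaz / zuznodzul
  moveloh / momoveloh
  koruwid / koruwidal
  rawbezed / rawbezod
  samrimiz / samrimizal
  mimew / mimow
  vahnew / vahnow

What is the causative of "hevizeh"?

rusvetuz and samrimiz both end in -z yet inflect differently (rurusvetuz, samrimizal), so the final letter is not what conditions the rule; the last vowel is.
"hevizeh" has last vowel 'e'. The stems whose last vowel is 'e' (mimew → mimow, vahnew → vahnow, rawbezed → rawbezod) change the last vowel to 'o'.
The other patterns: stems whose last vowel is 'o' or 'u' repeat the first consonant+vowel as a prefix; stems whose last vowel is 'i' add -al; stems whose last vowel is 'a' delete the last vowel and add -ul.
So hevizeh → hevizoh.

hevizoh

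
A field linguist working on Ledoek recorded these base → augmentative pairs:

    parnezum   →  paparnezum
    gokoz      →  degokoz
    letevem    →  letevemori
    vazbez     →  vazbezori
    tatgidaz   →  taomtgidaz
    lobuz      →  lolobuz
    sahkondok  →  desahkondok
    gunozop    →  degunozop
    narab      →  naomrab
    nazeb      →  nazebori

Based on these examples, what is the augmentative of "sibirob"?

desibirob

"sibirob" has last vowel 'o'. The stems whose last vowel is 'o' (sahkondok → desahkondok, gokoz → degokoz, gunozop → degunozop) add the prefix de-.
The other patterns: stems whose last vowel is 'u' repeat the first consonant+vowel as a prefix; stems whose last vowel is 'a' insert -om- after the first vowel; stems whose last vowel is 'e' add -ori.
So sibirob → desibirob.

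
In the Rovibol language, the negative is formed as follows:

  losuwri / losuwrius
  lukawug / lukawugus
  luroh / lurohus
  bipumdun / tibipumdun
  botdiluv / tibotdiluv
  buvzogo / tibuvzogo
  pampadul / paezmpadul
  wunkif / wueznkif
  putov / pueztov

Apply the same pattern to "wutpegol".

wueztpegol

botdiluv and putov both end in -v yet inflect differently (tibotdiluv, pueztov), so the final letter is not what conditions the rule; the first letter is.
"wutpegol" begins with w-. The one such stem in the data (wunkif → wueznkif) inserts -ez- after the first vowel (as do pampadul, putov), so the same rule applies.
So wutpegol → wueztpegol.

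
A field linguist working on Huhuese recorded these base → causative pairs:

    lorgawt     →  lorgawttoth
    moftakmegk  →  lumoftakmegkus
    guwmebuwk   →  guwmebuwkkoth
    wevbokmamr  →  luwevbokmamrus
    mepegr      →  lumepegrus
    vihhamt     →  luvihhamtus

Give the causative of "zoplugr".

lorgawt and vihhamt both end in -t yet inflect differently (lorgawttoth, luvihhamtus), so the final letter is not what conditions the rule; the second-to-last letter is.
"zoplugr" has second-to-last letter 'g'. The stems whose second-to-last letter is 'g' (mepegr → lumepegrus, moftakmegk → lumoftakmegkus) add lu- … -us around the stem.
The other pattern: stems whose second-to-last letter is 'w' double the final consonant and add -oth.
So zoplugr → luzoplugrus.

luzoplugrus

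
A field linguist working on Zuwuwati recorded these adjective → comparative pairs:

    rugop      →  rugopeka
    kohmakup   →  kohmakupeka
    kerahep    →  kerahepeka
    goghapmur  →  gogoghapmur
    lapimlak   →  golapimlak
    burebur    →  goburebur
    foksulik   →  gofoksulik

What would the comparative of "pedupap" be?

"pedupap" ends in -p. The stems ending in -p (rugop → rugopeka, kohmakup → kohmakupeka, kerahep → kerahepeka) add -eka.
So pedupap → pedupapeka.

pedupapeka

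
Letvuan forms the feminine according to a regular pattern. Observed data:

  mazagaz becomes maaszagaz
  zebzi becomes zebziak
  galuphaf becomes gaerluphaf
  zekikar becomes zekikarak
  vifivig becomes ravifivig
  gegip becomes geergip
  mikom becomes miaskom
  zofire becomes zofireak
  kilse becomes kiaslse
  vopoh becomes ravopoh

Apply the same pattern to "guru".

guerru

zofire and kilse both end in -e yet inflect differently (zofireak, kiaslse), so the final letter is not what conditions the rule; the first letter is.
"guru" begins with g-. The stems beginning with g- (galuphaf → gaerluphaf, gegip → geergip) insert -er- after the first vowel.
So guru → guerru.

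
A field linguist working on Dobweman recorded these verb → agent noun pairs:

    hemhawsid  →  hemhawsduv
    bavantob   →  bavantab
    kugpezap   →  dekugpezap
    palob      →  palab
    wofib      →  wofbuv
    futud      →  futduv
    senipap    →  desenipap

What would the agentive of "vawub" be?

vawbuv

palob and wofib both end in -b yet inflect differently (palab, wofbuv), so the final letter is not what conditions the rule; the last vowel is.
"vawub" has last vowel 'u'. The one such stem in the data (futud → futduv) deletes the last vowel and adds -uv (as do wofib, hemhawsid), so the same rule applies.
So vawub → vawbuv.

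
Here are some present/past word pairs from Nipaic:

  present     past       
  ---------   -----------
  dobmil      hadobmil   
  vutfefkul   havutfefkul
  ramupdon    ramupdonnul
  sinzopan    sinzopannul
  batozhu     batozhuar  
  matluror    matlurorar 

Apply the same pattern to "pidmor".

pidmorar

"pidmor" ends in -r. The one such stem in the data (matluror → matlurorar) adds -ar, so the same rule applies.
So pidmor → pidmorar.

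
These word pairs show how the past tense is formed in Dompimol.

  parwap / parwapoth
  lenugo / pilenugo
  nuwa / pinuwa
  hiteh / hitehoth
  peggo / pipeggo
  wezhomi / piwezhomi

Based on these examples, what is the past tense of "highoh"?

highohoth

"highoh" ends in a consonant. The stems ending in a consonant (hiteh → hitehoth, parwap → parwapoth) add -oth.
The other pattern: stems ending in a vowel add the prefix pi-.
So highoh → highohoth.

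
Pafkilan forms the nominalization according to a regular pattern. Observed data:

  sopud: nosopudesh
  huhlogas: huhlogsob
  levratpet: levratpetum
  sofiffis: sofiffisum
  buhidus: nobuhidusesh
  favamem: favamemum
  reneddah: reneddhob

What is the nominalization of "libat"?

libtob

"libat" has last vowel 'a'. The stems whose last vowel is 'a' (reneddah → reneddhob, huhlogas → huhlogsob) delete the last vowel and add -ob.
The other patterns: stems whose last vowel is 'u' add no- … -esh around the stem; stems whose last vowel is 'e' or 'i' add -um.
So libat → libtob.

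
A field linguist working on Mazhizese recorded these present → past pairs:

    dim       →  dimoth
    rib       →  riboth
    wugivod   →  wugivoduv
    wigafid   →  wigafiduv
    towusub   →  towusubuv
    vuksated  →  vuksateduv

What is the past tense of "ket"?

ketoth

rib and towusub both end in -b yet inflect differently (riboth, towusubuv), so the final letter is not what conditions the rule; the number of vowels is.
"ket" has 1 vowel. The stems with 1 vowel (dim → dimoth, rib → riboth) add -oth.
The other pattern: stems with 3 vowels add -uv.
So ket → ketoth.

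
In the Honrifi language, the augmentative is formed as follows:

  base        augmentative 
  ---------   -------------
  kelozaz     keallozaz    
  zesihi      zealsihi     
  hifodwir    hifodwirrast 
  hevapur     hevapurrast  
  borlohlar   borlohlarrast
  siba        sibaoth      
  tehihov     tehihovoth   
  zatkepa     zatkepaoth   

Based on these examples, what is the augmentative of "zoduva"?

zesihi and hifodwir both have last vowel 'i' yet inflect differently (zealsihi, hifodwirrast), so the last vowel is not what conditions the rule; the final letter is.
"zoduva" ends in -a. The stems ending in -a (siba → sibaoth, zatkepa → zatkepaoth) add -oth.
The other patterns: stems ending in -i or -z insert -al- after the first vowel; stems ending in -r double the final consonant and add -ast.
So zoduva → zoduvaoth.

zoduvaoth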